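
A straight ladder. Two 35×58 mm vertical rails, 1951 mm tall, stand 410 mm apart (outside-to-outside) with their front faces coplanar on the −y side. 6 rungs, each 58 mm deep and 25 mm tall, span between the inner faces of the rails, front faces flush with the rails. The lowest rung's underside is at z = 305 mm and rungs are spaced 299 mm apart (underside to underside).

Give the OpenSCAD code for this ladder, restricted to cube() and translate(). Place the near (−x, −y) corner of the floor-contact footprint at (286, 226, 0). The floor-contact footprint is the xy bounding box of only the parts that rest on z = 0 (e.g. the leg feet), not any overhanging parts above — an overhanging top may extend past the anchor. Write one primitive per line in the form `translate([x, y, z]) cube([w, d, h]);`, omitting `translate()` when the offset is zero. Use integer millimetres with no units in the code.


// rung span = 410 - 2*35 = 340
// rung[k] z = 305 + k*299
translate([286, 226, 0]) cube([35, 58, 1951]);
translate([661, 226, 0]) cube([35, 58, 1951]);
translate([321, 226, 305]) cube([340, 58, 25]);
translate([321, 226, 604]) cube([340, 58, 25]);
translate([321, 226, 903]) cube([340, 58, 25]);
translate([321, 226, 1202]) cube([340, 58, 25]);
translate([321, 226, 1501]) cube([340, 58, 25]);
translate([321, 226, 1800]) cube([340, 58, 25]);


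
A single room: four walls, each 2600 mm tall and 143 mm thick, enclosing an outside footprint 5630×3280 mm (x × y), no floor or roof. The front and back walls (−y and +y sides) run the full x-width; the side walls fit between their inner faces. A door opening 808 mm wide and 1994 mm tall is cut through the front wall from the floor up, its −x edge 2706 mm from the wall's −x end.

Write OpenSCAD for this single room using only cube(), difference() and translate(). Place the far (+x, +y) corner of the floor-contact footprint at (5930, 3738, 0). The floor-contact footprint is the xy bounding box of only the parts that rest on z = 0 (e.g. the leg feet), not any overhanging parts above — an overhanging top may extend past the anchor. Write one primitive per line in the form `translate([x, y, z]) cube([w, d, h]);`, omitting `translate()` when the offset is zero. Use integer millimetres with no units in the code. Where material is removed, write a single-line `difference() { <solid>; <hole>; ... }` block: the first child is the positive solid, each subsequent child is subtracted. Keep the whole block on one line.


difference() { translate([300, 458, 0]) cube([5630, 143, 2600]); translate([3006, 458, 0]) cube([808, 143, 1994]); }
translate([300, 3595, 0]) cube([5630, 143, 2600]);
translate([300, 601, 0]) cube([143, 2994, 2600]);
translate([5787, 601, 0]) cube([143, 2994, 2600]);


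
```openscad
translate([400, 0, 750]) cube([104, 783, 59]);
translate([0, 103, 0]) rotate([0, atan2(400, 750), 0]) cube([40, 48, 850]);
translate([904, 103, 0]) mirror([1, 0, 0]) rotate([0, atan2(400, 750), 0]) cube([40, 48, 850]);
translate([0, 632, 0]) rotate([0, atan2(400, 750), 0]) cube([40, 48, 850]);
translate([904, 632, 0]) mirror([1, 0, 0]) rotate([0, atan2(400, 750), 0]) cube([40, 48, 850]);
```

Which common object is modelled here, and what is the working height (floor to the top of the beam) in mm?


A sawhorse. The overall height is 809 mm.

A beam across two mirrored pairs of raked legs — a sawhorse. The beam's underside is at z = 750 (matching the legs' vertical rise in atan2(400, 750)) and the beam is 59 mm tall, so its top is at 750 + 59 = 809 mm. The raked legs top out at the beam's underside, so that is the highest point.


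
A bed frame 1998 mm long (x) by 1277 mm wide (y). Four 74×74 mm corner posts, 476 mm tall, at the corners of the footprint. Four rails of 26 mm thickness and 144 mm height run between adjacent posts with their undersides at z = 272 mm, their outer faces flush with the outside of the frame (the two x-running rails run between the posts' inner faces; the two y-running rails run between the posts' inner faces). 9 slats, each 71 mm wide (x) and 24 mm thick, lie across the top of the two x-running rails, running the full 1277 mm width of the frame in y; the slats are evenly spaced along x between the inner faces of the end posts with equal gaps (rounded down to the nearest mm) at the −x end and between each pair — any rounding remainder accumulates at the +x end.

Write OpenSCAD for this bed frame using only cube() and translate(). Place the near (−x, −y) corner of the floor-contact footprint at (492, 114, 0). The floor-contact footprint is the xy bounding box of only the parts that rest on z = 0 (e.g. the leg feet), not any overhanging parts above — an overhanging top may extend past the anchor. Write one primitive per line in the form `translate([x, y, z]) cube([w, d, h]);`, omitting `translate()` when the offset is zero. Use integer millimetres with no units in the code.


translate([492, 114, 0]) cube([74, 74, 476]);
translate([492, 1317, 0]) cube([74, 74, 476]);
translate([2416, 114, 0]) cube([74, 74, 476]);
translate([2416, 1317, 0]) cube([74, 74, 476]);
translate([566, 114, 272]) cube([1850, 26, 144]);
translate([566, 1365, 272]) cube([1850, 26, 144]);
translate([492, 188, 272]) cube([26, 1129, 144]);
translate([2464, 188, 272]) cube([26, 1129, 144]);
translate([687, 114, 416]) cube([71, 1277, 24]);
translate([879, 114, 416]) cube([71, 1277, 24]);
translate([1071, 114, 416]) cube([71, 1277, 24]);
translate([1263, 114, 416]) cube([71, 1277, 24]);
translate([1455, 114, 416]) cube([71, 1277, 24]);
translate([1647, 114, 416]) cube([71, 1277, 24]);
translate([1839, 114, 416]) cube([71, 1277, 24]);
translate([2031, 114, 416]) cube([71, 1277, 24]);
translate([2223, 114, 416]) cube([71, 1277, 24]);


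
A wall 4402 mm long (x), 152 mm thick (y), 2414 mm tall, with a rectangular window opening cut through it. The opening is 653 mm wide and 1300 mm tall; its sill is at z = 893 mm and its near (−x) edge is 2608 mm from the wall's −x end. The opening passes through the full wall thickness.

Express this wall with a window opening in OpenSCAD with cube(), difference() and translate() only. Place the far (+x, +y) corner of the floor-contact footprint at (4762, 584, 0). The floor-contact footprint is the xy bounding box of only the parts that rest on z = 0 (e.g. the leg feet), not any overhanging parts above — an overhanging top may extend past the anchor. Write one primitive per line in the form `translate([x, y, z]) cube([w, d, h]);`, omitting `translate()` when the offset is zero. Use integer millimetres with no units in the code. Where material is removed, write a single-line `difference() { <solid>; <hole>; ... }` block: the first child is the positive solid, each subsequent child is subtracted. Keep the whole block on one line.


difference() { translate([360, 432, 0]) cube([4402, 152, 2414]); translate([2968, 432, 893]) cube([653, 152, 1300]); }


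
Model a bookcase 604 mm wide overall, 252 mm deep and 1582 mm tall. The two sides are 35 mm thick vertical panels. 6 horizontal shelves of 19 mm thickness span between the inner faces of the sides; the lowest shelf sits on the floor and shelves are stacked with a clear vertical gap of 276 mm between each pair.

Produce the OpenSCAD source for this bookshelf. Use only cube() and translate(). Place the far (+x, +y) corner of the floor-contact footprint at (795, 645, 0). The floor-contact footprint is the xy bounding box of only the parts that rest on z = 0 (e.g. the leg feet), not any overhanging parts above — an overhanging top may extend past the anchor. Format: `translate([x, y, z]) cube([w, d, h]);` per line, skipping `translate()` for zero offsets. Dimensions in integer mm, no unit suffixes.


translate([191, 393, 0]) cube([35, 252, 1582]);
translate([760, 393, 0]) cube([35, 252, 1582]);
translate([226, 393, 0]) cube([534, 252, 19]);
translate([226, 393, 295]) cube([534, 252, 19]);
translate([226, 393, 590]) cube([534, 252, 19]);
translate([226, 393, 885]) cube([534, 252, 19]);
translate([226, 393, 1180]) cube([534, 252, 19]);
translate([226, 393, 1475]) cube([534, 252, 19]);


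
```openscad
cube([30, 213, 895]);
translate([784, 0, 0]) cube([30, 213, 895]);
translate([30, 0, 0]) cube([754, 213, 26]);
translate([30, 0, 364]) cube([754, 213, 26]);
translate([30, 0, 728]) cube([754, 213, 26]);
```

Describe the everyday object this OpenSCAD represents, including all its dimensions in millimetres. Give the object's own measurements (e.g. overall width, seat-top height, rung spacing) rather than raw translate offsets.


An open bookshelf. Two side panels, each 30 mm thick, 213 mm deep and 895 mm tall, stand 814 mm apart (outside-to-outside). Between them sit 3 shelves, each 26 mm thick and 213 mm deep, spanning the full gap between the sides. The bottom shelf rests on the floor (its underside at z = 0) and the clear gap between one shelf's top and the next shelf's underside is 338 mm.


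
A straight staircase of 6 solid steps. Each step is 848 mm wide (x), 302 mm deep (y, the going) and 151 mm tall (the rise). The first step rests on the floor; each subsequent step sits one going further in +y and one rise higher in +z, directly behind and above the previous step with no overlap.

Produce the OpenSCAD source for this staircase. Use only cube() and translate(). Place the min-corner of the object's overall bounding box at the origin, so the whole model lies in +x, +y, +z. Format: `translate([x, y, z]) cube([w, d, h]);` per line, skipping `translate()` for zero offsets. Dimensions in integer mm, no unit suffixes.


cube([848, 302, 151]);
translate([0, 302, 151]) cube([848, 302, 151]);
translate([0, 604, 302]) cube([848, 302, 151]);
translate([0, 906, 453]) cube([848, 302, 151]);
translate([0, 1208, 604]) cube([848, 302, 151]);
translate([0, 1510, 755]) cube([848, 302, 151]);


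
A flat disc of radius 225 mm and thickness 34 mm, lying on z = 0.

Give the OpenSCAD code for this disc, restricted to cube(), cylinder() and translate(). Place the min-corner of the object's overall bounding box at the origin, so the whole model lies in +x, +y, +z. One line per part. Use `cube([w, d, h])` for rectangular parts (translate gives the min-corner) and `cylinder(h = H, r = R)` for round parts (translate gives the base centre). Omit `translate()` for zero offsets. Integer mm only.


translate([225, 225, 0]) cylinder(h = 34, r = 225);


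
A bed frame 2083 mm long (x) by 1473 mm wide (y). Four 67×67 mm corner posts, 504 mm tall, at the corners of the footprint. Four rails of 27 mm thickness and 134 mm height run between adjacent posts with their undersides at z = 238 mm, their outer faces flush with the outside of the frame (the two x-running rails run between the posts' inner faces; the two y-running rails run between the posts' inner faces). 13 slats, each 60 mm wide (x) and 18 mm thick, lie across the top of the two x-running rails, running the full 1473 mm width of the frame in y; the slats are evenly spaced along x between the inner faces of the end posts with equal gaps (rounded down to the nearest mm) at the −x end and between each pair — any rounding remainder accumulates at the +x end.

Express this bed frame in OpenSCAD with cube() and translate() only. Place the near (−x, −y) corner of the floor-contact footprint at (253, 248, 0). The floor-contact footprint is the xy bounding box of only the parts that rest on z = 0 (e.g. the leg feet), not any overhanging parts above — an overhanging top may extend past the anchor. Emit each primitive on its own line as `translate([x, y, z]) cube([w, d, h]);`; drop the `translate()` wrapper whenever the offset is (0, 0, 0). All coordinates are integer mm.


translate([253, 248, 0]) cube([67, 67, 504]);
translate([253, 1654, 0]) cube([67, 67, 504]);
translate([2269, 248, 0]) cube([67, 67, 504]);
translate([2269, 1654, 0]) cube([67, 67, 504]);
translate([320, 248, 238]) cube([1949, 27, 134]);
translate([320, 1694, 238]) cube([1949, 27, 134]);
translate([253, 315, 238]) cube([27, 1339, 134]);
translate([2309, 315, 238]) cube([27, 1339, 134]);
translate([403, 248, 372]) cube([60, 1473, 18]);
translate([546, 248, 372]) cube([60, 1473, 18]);
translate([689, 248, 372]) cube([60, 1473, 18]);
translate([832, 248, 372]) cube([60, 1473, 18]);
translate([975, 248, 372]) cube([60, 1473, 18]);
translate([1118, 248, 372]) cube([60, 1473, 18]);
translate([1261, 248, 372]) cube([60, 1473, 18]);
translate([1404, 248, 372]) cube([60, 1473, 18]);
translate([1547, 248, 372]) cube([60, 1473, 18]);
translate([1690, 248, 372]) cube([60, 1473, 18]);
translate([1833, 248, 372]) cube([60, 1473, 18]);
translate([1976, 248, 372]) cube([60, 1473, 18]);
translate([2119, 248, 372]) cube([60, 1473, 18]);


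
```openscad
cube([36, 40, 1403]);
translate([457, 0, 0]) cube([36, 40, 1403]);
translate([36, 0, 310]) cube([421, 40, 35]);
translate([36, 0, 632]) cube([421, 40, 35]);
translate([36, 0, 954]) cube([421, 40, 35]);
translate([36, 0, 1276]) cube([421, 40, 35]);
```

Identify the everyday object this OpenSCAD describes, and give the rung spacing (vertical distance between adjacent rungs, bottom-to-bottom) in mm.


A ladder. The rung spacing is 322 mm.

Two tall 36×40 posts with 4 short bars between them — a ladder. Adjacent rungs sit at z = 310 and z = 632, so the spacing is 632 − 310 = 322 mm.


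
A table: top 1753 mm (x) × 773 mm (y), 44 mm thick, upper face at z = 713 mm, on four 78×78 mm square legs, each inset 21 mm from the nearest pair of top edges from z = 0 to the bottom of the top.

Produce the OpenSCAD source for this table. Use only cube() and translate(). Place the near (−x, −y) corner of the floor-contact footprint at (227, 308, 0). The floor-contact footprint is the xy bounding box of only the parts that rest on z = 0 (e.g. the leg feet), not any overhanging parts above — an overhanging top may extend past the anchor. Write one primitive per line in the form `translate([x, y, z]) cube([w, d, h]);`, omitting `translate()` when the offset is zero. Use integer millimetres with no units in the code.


// leg_h = 713 - 44 = 669
translate([206, 287, 669]) cube([1753, 773, 44]);
translate([227, 308, 0]) cube([78, 78, 669]);
translate([1860, 308, 0]) cube([78, 78, 669]);
translate([227, 961, 0]) cube([78, 78, 669]);
translate([1860, 961, 0]) cube([78, 78, 669]);


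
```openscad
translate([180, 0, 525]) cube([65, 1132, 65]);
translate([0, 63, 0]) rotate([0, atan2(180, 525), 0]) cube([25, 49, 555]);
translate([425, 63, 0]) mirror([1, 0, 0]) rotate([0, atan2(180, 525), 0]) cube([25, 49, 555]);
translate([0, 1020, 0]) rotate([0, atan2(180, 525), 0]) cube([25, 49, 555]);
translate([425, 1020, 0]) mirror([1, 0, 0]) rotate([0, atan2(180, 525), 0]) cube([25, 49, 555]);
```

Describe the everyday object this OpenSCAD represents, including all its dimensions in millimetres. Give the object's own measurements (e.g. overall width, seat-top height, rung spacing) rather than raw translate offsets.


A sawhorse. A 65×1132×65 mm beam (x, y, z) sits on two A-frame leg pairs. Each pair is two raked legs of 25×49 mm section (49 mm along y) splaying symmetrically in x. Each leg rises 525 mm vertically over 180 mm of horizontal reach and is 555 mm long along its own axis. Every leg's outer bottom edge rests on the floor and its outer top edge meets a bottom edge of the beam — the left legs (tilting toward +x) meet the beam's −x bottom edge, the right legs (their mirror images, tilting toward −x) meet its +x bottom edge — so the leg tops tuck under the beam, the beam's underside is 525 mm above the floor, and the feet are 425 mm apart outside-to-outside with the beam centred between them. The two leg pairs are set in 63 mm from either end of the beam.


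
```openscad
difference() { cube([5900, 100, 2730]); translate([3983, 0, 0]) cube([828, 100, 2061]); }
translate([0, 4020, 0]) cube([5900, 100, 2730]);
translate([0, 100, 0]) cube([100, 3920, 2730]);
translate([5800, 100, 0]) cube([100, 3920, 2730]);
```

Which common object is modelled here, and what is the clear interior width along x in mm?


A single room. The interior width is 5700 mm.

Four walls enclosing a rectangle with a door in the front wall — a room. Outside width 5900 minus two 100 mm walls gives 5700 mm.


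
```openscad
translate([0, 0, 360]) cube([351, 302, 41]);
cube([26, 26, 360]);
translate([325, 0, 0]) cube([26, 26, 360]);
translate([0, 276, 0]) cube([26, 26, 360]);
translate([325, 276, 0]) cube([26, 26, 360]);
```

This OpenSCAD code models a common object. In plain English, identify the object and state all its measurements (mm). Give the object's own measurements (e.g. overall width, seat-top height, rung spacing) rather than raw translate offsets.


A four-legged stool. The seat is a 351×302×41 mm slab whose top surface is at z = 401 mm; four square legs, each 26×26 mm in cross-section, run from the floor (z = 0) to the underside of the seat, each flush with a corner of the seat.


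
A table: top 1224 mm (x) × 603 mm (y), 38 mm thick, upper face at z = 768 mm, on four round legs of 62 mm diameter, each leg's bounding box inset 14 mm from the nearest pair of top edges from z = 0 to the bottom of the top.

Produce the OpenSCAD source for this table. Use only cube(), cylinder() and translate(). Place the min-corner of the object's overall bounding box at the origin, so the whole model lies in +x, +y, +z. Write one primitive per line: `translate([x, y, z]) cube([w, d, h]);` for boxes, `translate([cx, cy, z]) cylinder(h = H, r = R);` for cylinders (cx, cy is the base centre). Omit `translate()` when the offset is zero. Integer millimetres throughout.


translate([0, 0, 730]) cube([1224, 603, 38]);
translate([45, 45, 0]) cylinder(h = 730, r = 31);
translate([1179, 45, 0]) cylinder(h = 730, r = 31);
translate([45, 558, 0]) cylinder(h = 730, r = 31);
translate([1179, 558, 0]) cylinder(h = 730, r = 31);


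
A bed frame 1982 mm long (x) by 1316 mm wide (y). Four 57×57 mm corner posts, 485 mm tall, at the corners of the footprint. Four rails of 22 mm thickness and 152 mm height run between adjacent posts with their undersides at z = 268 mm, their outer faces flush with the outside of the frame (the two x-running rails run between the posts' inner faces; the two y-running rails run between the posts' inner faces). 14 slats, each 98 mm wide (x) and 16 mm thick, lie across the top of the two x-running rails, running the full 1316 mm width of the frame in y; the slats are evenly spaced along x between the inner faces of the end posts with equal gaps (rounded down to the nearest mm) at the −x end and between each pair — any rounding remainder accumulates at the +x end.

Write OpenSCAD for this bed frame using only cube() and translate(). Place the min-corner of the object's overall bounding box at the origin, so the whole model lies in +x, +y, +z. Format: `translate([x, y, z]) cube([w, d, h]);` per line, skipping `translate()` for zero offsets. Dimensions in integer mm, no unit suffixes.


cube([57, 57, 485]);
translate([0, 1259, 0]) cube([57, 57, 485]);
translate([1925, 0, 0]) cube([57, 57, 485]);
translate([1925, 1259, 0]) cube([57, 57, 485]);
translate([57, 0, 268]) cube([1868, 22, 152]);
translate([57, 1294, 268]) cube([1868, 22, 152]);
translate([0, 57, 268]) cube([22, 1202, 152]);
translate([1960, 57, 268]) cube([22, 1202, 152]);
translate([90, 0, 420]) cube([98, 1316, 16]);
translate([221, 0, 420]) cube([98, 1316, 16]);
translate([352, 0, 420]) cube([98, 1316, 16]);
translate([483, 0, 420]) cube([98, 1316, 16]);
translate([614, 0, 420]) cube([98, 1316, 16]);
translate([745, 0, 420]) cube([98, 1316, 16]);
translate([876, 0, 420]) cube([98, 1316, 16]);
translate([1007, 0, 420]) cube([98, 1316, 16]);
translate([1138, 0, 420]) cube([98, 1316, 16]);
translate([1269, 0, 420]) cube([98, 1316, 16]);
translate([1400, 0, 420]) cube([98, 1316, 16]);
translate([1531, 0, 420]) cube([98, 1316, 16]);
translate([1662, 0, 420]) cube([98, 1316, 16]);
translate([1793, 0, 420]) cube([98, 1316, 16]);


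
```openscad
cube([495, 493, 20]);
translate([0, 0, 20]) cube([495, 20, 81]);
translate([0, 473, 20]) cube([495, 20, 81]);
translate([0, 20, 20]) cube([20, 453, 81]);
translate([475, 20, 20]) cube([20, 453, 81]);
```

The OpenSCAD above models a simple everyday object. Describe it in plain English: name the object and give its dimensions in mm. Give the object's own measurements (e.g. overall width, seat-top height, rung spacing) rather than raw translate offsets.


An open-topped rectangular box: outside dimensions 495×493×101 mm, with a uniform wall and base thickness of 20 mm. The base is a full 495×493 slab on the floor; four walls sit on top of the base. The front and back walls (the −y and +y sides) span the full width; the two side walls fit between them.


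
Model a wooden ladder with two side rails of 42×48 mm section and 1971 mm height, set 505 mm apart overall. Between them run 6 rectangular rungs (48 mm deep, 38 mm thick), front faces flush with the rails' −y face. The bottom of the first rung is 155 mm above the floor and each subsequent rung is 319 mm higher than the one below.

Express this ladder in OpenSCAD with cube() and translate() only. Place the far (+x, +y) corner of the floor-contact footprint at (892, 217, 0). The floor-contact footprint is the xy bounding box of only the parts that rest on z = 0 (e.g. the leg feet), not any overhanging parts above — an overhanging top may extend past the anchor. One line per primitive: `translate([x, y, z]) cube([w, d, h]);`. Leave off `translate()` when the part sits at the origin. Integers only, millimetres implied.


translate([387, 169, 0]) cube([42, 48, 1971]);
translate([850, 169, 0]) cube([42, 48, 1971]);
translate([429, 169, 155]) cube([421, 48, 38]);
translate([429, 169, 474]) cube([421, 48, 38]);
translate([429, 169, 793]) cube([421, 48, 38]);
translate([429, 169, 1112]) cube([421, 48, 38]);
translate([429, 169, 1431]) cube([421, 48, 38]);
translate([429, 169, 1750]) cube([421, 48, 38]);


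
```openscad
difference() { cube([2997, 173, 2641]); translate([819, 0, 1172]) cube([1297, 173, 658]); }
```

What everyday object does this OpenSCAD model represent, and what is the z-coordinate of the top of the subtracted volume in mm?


A wall with a window opening. The window head height is 1830 mm.

A wall with a rectangular opening subtracted — a window. Sill at z = 1172, opening 658 mm tall, so the head is at 1172 + 658 = 1830 mm.


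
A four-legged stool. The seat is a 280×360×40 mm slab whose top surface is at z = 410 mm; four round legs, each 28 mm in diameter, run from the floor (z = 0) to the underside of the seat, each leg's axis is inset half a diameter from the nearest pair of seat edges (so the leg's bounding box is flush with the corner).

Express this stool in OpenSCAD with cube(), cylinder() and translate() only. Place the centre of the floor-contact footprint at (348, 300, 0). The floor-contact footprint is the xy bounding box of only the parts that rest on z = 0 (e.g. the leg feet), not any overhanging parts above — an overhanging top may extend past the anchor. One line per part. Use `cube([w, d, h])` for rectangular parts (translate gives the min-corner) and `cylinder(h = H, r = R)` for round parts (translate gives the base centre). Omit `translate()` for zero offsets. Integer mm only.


translate([208, 120, 370]) cube([280, 360, 40]);
translate([222, 134, 0]) cylinder(h = 370, r = 14);
translate([474, 134, 0]) cylinder(h = 370, r = 14);
translate([222, 466, 0]) cylinder(h = 370, r = 14);
translate([474, 466, 0]) cylinder(h = 370, r = 14);


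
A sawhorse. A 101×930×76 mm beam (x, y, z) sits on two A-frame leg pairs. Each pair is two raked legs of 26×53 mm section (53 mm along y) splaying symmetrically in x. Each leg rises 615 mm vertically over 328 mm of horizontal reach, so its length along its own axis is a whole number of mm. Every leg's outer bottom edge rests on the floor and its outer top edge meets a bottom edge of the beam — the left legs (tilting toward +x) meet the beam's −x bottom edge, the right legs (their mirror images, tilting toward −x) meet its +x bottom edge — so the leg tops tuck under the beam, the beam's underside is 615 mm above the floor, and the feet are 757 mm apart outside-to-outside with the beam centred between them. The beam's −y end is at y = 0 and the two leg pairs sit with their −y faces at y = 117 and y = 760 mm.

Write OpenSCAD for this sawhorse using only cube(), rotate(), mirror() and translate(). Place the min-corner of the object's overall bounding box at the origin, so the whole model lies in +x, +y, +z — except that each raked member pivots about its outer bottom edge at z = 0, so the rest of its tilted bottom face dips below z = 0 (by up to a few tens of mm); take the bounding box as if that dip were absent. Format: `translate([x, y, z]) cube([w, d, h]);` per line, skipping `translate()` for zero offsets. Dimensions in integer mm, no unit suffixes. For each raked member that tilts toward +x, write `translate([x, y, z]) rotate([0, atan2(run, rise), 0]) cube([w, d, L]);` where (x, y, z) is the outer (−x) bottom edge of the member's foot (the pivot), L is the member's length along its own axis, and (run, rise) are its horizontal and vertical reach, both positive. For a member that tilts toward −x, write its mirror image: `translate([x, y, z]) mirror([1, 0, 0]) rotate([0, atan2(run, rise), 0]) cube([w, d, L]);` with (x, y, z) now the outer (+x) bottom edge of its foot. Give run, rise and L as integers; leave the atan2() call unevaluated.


translate([328, 0, 615]) cube([101, 930, 76]);
translate([0, 117, 0]) rotate([0, atan2(328, 615), 0]) cube([26, 53, 697]);
translate([757, 117, 0]) mirror([1, 0, 0]) rotate([0, atan2(328, 615), 0]) cube([26, 53, 697]);
translate([0, 760, 0]) rotate([0, atan2(328, 615), 0]) cube([26, 53, 697]);
translate([757, 760, 0]) mirror([1, 0, 0]) rotate([0, atan2(328, 615), 0]) cube([26, 53, 697]);


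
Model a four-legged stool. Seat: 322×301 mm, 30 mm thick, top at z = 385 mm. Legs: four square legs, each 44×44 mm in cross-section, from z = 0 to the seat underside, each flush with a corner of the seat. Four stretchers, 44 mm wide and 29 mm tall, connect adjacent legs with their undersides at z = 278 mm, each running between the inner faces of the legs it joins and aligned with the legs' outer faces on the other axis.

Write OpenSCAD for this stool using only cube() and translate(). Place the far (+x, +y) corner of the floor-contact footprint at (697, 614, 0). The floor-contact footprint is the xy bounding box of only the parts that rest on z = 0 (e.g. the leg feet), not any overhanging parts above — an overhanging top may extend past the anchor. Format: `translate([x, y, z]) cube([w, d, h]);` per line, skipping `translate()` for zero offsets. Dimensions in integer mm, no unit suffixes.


translate([375, 313, 355]) cube([322, 301, 30]);
translate([375, 313, 0]) cube([44, 44, 355]);
translate([653, 313, 0]) cube([44, 44, 355]);
translate([375, 570, 0]) cube([44, 44, 355]);
translate([653, 570, 0]) cube([44, 44, 355]);
translate([419, 313, 278]) cube([234, 44, 29]);
translate([419, 570, 278]) cube([234, 44, 29]);
translate([375, 357, 278]) cube([44, 213, 29]);
translate([653, 357, 278]) cube([44, 213, 29]);


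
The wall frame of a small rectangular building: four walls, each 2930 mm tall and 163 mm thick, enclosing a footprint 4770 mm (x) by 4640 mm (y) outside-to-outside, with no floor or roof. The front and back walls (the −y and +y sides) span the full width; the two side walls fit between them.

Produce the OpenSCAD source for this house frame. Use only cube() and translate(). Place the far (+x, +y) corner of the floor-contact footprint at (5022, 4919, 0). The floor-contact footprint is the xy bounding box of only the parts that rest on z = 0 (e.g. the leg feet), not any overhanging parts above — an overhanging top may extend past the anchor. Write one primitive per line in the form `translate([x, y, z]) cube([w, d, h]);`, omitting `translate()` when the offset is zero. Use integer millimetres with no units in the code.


translate([252, 279, 0]) cube([4770, 163, 2930]);
translate([252, 4756, 0]) cube([4770, 163, 2930]);
translate([252, 442, 0]) cube([163, 4314, 2930]);
translate([4859, 442, 0]) cube([163, 4314, 2930]);


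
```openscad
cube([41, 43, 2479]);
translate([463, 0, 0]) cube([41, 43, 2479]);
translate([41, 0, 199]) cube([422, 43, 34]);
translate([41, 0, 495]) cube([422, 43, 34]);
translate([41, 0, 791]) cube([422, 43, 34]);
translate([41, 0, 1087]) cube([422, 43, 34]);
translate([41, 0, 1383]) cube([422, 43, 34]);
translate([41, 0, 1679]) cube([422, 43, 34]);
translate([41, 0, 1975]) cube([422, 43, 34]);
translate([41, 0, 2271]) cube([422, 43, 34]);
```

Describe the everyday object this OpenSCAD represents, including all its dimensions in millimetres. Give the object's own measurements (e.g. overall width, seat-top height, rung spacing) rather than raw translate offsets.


A straight ladder. Two 41×43 mm vertical rails, 2479 mm tall, stand 504 mm apart (outside-to-outside) with their front faces coplanar on the −y side. 8 rungs, each 43 mm deep and 34 mm tall, span between the inner faces of the rails, front faces flush with the rails. The lowest rung's underside is at z = 199 mm and rungs are spaced 296 mm apart (underside to underside).


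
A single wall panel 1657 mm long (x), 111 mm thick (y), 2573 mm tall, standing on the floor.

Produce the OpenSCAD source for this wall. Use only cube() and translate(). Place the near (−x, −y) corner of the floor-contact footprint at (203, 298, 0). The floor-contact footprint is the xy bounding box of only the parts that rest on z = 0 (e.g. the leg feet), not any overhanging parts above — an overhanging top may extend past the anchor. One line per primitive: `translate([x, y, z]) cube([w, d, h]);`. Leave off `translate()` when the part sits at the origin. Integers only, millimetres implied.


translate([203, 298, 0]) cube([1657, 111, 2573]);


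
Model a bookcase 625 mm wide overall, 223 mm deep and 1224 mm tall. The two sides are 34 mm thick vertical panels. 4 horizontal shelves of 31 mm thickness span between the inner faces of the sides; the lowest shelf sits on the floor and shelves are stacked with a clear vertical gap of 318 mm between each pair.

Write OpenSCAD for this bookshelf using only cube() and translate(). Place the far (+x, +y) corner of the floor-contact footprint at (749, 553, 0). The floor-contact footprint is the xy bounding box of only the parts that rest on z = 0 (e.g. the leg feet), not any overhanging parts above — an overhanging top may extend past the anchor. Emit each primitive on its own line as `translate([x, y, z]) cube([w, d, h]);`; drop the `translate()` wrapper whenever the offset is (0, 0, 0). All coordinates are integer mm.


translate([124, 330, 0]) cube([34, 223, 1224]);
translate([715, 330, 0]) cube([34, 223, 1224]);
translate([158, 330, 0]) cube([557, 223, 31]);
translate([158, 330, 349]) cube([557, 223, 31]);
translate([158, 330, 698]) cube([557, 223, 31]);
translate([158, 330, 1047]) cube([557, 223, 31]);


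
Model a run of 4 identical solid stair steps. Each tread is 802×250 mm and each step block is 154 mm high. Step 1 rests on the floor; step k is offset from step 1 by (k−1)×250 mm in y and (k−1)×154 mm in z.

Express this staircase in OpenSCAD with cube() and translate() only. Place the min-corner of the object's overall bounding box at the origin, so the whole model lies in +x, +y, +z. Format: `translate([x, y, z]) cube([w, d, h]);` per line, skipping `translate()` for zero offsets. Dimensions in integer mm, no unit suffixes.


cube([802, 250, 154]);
translate([0, 250, 154]) cube([802, 250, 154]);
translate([0, 500, 308]) cube([802, 250, 154]);
translate([0, 750, 462]) cube([802, 250, 154]);


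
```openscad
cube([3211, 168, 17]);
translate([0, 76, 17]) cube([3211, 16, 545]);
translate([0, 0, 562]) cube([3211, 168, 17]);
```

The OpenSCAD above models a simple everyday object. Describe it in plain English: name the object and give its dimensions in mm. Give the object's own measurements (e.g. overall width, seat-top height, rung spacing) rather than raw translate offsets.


An I-beam lying along x, 3211 mm long. Overall section height 579 mm. Two flanges 168 mm wide (y) and 17 mm thick, one on the floor and one at the top; a web 16 mm thick runs between them, centred on the flange width.


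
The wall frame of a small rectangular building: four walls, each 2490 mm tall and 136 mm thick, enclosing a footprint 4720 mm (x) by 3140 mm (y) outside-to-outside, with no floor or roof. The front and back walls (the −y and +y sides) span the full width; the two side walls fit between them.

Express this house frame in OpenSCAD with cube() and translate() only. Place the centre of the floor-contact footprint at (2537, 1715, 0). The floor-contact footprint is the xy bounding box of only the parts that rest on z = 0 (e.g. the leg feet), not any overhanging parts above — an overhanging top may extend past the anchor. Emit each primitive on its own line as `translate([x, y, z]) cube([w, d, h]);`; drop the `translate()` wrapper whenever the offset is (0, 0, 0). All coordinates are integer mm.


translate([177, 145, 0]) cube([4720, 136, 2490]);
translate([177, 3149, 0]) cube([4720, 136, 2490]);
translate([177, 281, 0]) cube([136, 2868, 2490]);
translate([4761, 281, 0]) cube([136, 2868, 2490]);


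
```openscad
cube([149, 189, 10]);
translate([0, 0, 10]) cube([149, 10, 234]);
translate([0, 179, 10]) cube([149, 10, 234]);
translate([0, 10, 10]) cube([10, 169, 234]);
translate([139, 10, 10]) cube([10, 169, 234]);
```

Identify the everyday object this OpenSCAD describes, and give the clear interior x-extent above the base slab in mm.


An open box. The internal width is 129 mm.

A 149×189 base slab with four walls standing on it — an open box. The base is 149 mm wide and the walls are 10 mm thick, so the internal width is 149 − 2 × 10 = 129 mm.


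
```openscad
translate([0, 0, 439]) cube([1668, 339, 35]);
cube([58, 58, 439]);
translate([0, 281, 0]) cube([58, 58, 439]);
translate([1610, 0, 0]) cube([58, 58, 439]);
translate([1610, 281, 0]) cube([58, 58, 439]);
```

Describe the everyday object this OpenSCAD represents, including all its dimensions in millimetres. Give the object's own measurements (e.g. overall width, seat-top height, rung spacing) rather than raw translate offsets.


A bench: a 1668×339 mm seat slab, 35 mm thick, top at z = 474 mm, on four 58×58 mm square legs flush with the seat corners and standing on z = 0.


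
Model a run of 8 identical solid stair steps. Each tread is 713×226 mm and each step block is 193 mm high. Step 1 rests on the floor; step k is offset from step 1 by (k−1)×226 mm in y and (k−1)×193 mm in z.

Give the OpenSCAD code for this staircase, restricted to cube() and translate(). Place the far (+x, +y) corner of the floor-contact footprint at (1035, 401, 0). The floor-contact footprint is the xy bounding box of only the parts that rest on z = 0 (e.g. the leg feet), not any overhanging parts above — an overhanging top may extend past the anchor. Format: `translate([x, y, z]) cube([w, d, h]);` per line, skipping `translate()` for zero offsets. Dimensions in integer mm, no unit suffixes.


translate([322, 175, 0]) cube([713, 226, 193]);
translate([322, 401, 193]) cube([713, 226, 193]);
translate([322, 627, 386]) cube([713, 226, 193]);
translate([322, 853, 579]) cube([713, 226, 193]);
translate([322, 1079, 772]) cube([713, 226, 193]);
translate([322, 1305, 965]) cube([713, 226, 193]);
translate([322, 1531, 1158]) cube([713, 226, 193]);
translate([322, 1757, 1351]) cube([713, 226, 193]);


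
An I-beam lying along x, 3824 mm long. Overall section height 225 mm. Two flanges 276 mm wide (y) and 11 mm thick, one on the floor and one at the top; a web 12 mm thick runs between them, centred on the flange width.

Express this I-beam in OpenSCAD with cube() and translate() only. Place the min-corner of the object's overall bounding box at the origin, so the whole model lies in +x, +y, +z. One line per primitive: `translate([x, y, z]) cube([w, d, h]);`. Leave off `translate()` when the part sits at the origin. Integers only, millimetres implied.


cube([3824, 276, 11]);
translate([0, 132, 11]) cube([3824, 12, 203]);
translate([0, 0, 214]) cube([3824, 276, 11]);


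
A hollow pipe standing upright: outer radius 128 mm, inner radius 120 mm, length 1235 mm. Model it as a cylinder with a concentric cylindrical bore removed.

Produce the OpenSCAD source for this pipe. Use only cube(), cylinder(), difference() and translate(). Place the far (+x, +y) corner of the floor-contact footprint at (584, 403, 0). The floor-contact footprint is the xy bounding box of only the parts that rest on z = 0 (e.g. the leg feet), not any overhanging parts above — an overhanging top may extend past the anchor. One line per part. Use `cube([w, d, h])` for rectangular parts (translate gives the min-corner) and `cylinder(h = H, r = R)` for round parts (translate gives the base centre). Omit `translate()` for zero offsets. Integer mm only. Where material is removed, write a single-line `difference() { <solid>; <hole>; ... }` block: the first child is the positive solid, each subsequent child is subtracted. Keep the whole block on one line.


difference() { translate([456, 275, 0]) cylinder(h = 1235, r = 128); translate([456, 275, 0]) cylinder(h = 1235, r = 120); }


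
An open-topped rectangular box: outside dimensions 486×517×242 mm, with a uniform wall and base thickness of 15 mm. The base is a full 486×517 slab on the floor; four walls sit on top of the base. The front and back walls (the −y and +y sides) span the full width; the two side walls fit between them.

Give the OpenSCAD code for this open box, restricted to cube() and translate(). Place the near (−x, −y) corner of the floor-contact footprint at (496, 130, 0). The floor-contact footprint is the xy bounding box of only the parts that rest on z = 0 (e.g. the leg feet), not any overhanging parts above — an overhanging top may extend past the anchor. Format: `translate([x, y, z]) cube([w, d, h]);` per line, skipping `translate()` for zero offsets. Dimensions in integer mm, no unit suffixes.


translate([496, 130, 0]) cube([486, 517, 15]);
translate([496, 130, 15]) cube([486, 15, 227]);
translate([496, 632, 15]) cube([486, 15, 227]);
translate([496, 145, 15]) cube([15, 487, 227]);
translate([967, 145, 15]) cube([15, 487, 227]);


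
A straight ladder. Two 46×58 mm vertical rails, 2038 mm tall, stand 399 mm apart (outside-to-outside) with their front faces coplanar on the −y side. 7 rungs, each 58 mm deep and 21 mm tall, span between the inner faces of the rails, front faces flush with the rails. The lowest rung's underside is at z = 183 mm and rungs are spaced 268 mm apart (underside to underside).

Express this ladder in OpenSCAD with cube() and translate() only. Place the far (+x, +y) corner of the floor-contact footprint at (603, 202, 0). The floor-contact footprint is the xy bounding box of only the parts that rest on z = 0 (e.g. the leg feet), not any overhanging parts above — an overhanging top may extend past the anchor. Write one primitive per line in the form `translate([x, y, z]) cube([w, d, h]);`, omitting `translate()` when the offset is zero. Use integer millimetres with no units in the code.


// rung span = 399 - 2*46 = 307
// rung[k] z = 183 + k*268
translate([204, 144, 0]) cube([46, 58, 2038]);
translate([557, 144, 0]) cube([46, 58, 2038]);
translate([250, 144, 183]) cube([307, 58, 21]);
translate([250, 144, 451]) cube([307, 58, 21]);
translate([250, 144, 719]) cube([307, 58, 21]);
translate([250, 144, 987]) cube([307, 58, 21]);
translate([250, 144, 1255]) cube([307, 58, 21]);
translate([250, 144, 1523]) cube([307, 58, 21]);
translate([250, 144, 1791]) cube([307, 58, 21]);


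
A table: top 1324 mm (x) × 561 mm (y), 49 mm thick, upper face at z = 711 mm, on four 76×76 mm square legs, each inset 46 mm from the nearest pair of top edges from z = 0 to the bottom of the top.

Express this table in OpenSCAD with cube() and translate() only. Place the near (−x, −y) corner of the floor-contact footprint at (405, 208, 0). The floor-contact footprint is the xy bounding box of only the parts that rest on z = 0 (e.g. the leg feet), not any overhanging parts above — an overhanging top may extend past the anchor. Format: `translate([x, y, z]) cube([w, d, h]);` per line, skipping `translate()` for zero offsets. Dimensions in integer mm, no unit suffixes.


translate([359, 162, 662]) cube([1324, 561, 49]);
translate([405, 208, 0]) cube([76, 76, 662]);
translate([1561, 208, 0]) cube([76, 76, 662]);
translate([405, 601, 0]) cube([76, 76, 662]);
translate([1561, 601, 0]) cube([76, 76, 662]);
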